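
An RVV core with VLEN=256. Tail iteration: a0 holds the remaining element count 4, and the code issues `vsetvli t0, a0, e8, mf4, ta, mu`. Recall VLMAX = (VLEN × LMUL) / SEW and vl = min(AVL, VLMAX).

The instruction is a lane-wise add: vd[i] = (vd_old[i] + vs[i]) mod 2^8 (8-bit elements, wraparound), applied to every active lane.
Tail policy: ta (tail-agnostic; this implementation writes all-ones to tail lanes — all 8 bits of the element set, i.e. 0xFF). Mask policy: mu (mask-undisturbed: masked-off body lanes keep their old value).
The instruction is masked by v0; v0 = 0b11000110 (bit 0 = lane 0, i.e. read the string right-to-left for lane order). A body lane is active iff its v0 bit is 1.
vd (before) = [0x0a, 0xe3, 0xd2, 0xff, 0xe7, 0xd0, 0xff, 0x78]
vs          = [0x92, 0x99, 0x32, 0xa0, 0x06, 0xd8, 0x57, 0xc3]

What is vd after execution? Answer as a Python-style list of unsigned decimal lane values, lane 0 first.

vd = [10, 124, 4, 255, 255, 255, 255, 255]

VLMAX = VLEN×LMUL/SEW = 256×1/4/8 = 8
AVL=4 ≤ VLMAX=8, so vl = 4
lane  0: mask-off/keep ⇒ 0x0a
lane  1: add(0xe3,0x99) ⇒ 0x7c
lane  2: add(0xd2,0x32) ⇒ 0x04
lane  3: mask-off/keep ⇒ 0xff
lane  4: tail/ones ⇒ 0xff
lane  5: tail/ones ⇒ 0xff
lane  6: tail/ones ⇒ 0xff
lane  7: tail/ones ⇒ 0xff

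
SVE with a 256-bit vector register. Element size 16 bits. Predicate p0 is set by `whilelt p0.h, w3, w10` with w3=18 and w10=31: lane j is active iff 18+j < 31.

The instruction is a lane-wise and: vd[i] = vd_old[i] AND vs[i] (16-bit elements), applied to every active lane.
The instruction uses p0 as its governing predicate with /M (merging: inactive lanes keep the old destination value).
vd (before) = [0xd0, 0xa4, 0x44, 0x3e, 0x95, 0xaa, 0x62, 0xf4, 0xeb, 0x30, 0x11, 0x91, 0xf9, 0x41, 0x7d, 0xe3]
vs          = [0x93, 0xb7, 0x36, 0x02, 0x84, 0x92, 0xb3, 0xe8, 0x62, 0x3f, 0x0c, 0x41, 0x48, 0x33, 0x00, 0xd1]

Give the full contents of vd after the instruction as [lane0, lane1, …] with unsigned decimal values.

vd = [144, 164, 4, 2, 132, 130, 34, 224, 98, 48, 0, 1, 72, 65, 125, 227]

register lanes = 256/16 = 16
active while 18+j < 31, i.e. j ∈ [0,13) capped at 16 ⇒ 13
vd[0] and(0xd0,0x93) -> 0x90
vd[1] and(0xa4,0xb7) -> 0xa4
vd[2] and(0x44,0x36) -> 0x04
vd[3] and(0x3e,0x02) -> 0x02
vd[4] and(0x95,0x84) -> 0x84
vd[5] and(0xaa,0x92) -> 0x82
vd[6] and(0x62,0xb3) -> 0x22
vd[7] and(0xf4,0xe8) -> 0xe0
vd[8] and(0xeb,0x62) -> 0x62
vd[9] and(0x30,0x3f) -> 0x30
vd[10] and(0x11,0x0c) -> 0x00
vd[11] and(0x91,0x41) -> 0x01
vd[12] and(0xf9,0x48) -> 0x48
vd[13] tail/keep -> 0x41
vd[14] tail/keep -> 0x7d
vd[15] tail/keep -> 0xe3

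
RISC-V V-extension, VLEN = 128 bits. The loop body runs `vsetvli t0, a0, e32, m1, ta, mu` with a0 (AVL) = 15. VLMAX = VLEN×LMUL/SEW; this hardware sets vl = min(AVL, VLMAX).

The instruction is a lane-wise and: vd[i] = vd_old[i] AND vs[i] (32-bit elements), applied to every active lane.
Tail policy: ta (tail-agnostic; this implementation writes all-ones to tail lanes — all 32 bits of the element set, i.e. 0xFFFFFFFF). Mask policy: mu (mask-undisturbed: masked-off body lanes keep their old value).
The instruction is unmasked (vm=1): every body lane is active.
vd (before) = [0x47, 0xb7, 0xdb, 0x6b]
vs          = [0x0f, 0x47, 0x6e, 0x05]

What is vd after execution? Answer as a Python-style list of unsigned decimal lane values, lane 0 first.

vd = [7, 7, 74, 1]

VLMAX = (128 × 1) / 32 = 4 lanes
vl = min(AVL, VLMAX) = min(15, 4) = 4
[0] and(0x47,0x0f) = 0x07
[1] and(0xb7,0x47) = 0x07
[2] and(0xdb,0x6e) = 0x4a
[3] and(0x6b,0x05) = 0x01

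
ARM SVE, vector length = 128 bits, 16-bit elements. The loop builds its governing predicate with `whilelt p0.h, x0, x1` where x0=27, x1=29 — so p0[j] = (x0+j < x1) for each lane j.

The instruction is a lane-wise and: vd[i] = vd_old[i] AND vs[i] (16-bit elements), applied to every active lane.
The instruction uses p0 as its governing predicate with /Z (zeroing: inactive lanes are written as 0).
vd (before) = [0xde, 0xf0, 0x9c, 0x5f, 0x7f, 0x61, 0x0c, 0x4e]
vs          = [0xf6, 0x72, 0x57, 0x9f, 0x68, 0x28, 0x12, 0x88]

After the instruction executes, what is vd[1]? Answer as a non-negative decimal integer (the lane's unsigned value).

128-bit reg / 16-bit elem → 8 lanes
p0[j] = (27+j < 29); true for j=0..1 → 2 lanes set
  i=0: and(0xde,0xf6) → 214
  i=1: and(0xf0,0x72) → 112
  i=2: tail/zero → 0
  i=3: tail/zero → 0
  i=4: tail/zero → 0
  i=5: tail/zero → 0
  i=6: tail/zero → 0
  i=7: tail/zero → 0

vd[1] = 112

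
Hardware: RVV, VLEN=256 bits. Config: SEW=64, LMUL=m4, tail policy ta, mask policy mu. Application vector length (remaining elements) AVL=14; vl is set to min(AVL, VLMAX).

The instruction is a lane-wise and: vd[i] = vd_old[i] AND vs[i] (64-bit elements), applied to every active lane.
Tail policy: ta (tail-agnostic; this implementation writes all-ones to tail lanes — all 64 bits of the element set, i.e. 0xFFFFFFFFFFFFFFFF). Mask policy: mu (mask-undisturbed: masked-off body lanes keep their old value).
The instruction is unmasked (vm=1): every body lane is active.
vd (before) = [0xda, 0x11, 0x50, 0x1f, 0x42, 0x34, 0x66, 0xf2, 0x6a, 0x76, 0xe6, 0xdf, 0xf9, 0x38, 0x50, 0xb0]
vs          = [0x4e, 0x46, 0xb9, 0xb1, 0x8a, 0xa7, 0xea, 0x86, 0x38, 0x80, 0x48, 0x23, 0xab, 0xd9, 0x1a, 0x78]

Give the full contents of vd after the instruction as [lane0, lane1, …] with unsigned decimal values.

vd = [74, 0, 16, 17, 2, 36, 98, 130, 40, 0, 64, 3, 169, 24, 18446744073709551615, 18446744073709551615]

lanes per group: 256·4/64 = 16
vl ← min(14, 16) = 14
  i=0: and(0xda,0x4e) → 74
  i=1: and(0x11,0x46) → 0
  i=2: and(0x50,0xb9) → 16
  i=3: and(0x1f,0xb1) → 17
  i=4: and(0x42,0x8a) → 2
  i=5: and(0x34,0xa7) → 36
  i=6: and(0x66,0xea) → 98
  i=7: and(0xf2,0x86) → 130
  i=8: and(0x6a,0x38) → 40
  i=9: and(0x76,0x80) → 0
  i=10: and(0xe6,0x48) → 64
  i=11: and(0xdf,0x23) → 3
  i=12: and(0xf9,0xab) → 169
  i=13: and(0x38,0xd9) → 24
  i=14: tail/ones → 18446744073709551615
  i=15: tail/ones → 18446744073709551615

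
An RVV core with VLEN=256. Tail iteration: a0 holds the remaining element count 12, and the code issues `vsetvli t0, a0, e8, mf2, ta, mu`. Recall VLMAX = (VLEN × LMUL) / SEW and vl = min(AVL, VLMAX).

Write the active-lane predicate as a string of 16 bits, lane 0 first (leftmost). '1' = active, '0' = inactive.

VLMAX = VLEN×LMUL/SEW = 256×1/2/8 = 16
AVL=12 ≤ VLMAX=16, so vl = 12
bits (lane 0 leftmost): 1111111111110000

predicate = 1111111111110000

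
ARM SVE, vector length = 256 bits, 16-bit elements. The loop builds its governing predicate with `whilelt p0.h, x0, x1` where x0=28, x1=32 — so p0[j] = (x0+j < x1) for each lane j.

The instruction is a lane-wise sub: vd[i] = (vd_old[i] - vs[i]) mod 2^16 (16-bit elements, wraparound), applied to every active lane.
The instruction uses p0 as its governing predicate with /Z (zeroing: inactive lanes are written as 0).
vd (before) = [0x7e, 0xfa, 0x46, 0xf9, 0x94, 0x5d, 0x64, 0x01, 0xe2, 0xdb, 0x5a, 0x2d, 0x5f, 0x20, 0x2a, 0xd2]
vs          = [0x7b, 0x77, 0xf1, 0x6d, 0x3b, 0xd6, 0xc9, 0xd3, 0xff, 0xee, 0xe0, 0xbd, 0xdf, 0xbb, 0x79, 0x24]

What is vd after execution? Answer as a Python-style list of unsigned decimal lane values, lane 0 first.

vd = [3, 131, 65365, 140, 0, 0, 0, 0, 0, 0, 0, 0, 0, 0, 0, 0]

lane count: 256 div 16 = 16
active while 28+j < 32, i.e. j ∈ [0,4) capped at 16 ⇒ 4
vd[0] sub(0x7e,0x7b) -> 0x03
vd[1] sub(0xfa,0x77) -> 0x83
vd[2] sub(0x46,0xf1) -> 0xff55
vd[3] sub(0xf9,0x6d) -> 0x8c
vd[4] tail/zero -> 0x00
vd[5] tail/zero -> 0x00
vd[6] tail/zero -> 0x00
vd[7] tail/zero -> 0x00
vd[8] tail/zero -> 0x00
vd[9] tail/zero -> 0x00
vd[10] tail/zero -> 0x00
vd[11] tail/zero -> 0x00
vd[12] tail/zero -> 0x00
vd[13] tail/zero -> 0x00
vd[14] tail/zero -> 0x00
vd[15] tail/zero -> 0x00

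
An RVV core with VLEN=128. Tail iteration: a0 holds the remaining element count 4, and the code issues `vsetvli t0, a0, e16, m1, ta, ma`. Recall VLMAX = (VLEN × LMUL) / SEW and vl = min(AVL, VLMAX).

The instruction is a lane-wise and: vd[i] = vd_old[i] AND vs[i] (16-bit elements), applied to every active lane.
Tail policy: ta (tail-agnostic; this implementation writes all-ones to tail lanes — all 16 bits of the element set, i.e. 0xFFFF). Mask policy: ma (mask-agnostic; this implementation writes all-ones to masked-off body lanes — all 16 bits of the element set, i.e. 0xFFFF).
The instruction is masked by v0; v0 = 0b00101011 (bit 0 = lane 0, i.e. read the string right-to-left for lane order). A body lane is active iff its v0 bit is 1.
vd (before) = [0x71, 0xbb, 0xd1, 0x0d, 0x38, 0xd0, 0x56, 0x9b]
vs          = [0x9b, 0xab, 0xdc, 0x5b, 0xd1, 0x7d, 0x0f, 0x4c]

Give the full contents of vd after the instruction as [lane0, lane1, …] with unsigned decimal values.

VLMAX = VLEN×LMUL/SEW = 128×1/16 = 8
vl = min(AVL, VLMAX) = min(4, 8) = 4
lane  0: and(0x71,0x9b) ⇒ 0x11
lane  1: and(0xbb,0xab) ⇒ 0xab
lane  2: mask-off/ones ⇒ 0xffff
lane  3: and(0x0d,0x5b) ⇒ 0x09
lane  4: tail/ones ⇒ 0xffff
lane  5: tail/ones ⇒ 0xffff
lane  6: tail/ones ⇒ 0xffff
lane  7: tail/ones ⇒ 0xffff

vd = [17, 171, 65535, 9, 65535, 65535, 65535, 65535]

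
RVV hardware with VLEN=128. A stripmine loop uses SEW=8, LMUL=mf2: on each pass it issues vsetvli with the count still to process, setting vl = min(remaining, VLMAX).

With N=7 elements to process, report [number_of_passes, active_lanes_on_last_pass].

VLMAX = VLEN×LMUL/SEW = 128×1/2/8 = 8
iterations = ceil(7/8) = 1; final-pass vl = 7

[iterations, last_vl] = [1, 7]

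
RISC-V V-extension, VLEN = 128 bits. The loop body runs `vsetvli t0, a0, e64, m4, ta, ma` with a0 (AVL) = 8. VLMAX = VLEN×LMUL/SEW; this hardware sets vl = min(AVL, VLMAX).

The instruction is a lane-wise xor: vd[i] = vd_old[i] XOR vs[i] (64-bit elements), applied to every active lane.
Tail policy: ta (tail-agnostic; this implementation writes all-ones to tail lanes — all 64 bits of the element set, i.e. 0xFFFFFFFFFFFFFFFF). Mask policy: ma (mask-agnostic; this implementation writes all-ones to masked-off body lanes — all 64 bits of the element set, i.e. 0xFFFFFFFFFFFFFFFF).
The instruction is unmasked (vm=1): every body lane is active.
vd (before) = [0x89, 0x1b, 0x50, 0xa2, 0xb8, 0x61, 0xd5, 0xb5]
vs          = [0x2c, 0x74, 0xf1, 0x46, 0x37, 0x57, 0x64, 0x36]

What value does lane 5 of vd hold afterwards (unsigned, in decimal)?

VLMAX = (128 × 4) / 64 = 8 lanes
vl ← min(8, 8) = 8
  i=0: xor(0x89,0x2c) → 165
  i=1: xor(0x1b,0x74) → 111
  i=2: xor(0x50,0xf1) → 161
  i=3: xor(0xa2,0x46) → 228
  i=4: xor(0xb8,0x37) → 143
  i=5: xor(0x61,0x57) → 54
  i=6: xor(0xd5,0x64) → 177
  i=7: xor(0xb5,0x36) → 131

vd[5] = 54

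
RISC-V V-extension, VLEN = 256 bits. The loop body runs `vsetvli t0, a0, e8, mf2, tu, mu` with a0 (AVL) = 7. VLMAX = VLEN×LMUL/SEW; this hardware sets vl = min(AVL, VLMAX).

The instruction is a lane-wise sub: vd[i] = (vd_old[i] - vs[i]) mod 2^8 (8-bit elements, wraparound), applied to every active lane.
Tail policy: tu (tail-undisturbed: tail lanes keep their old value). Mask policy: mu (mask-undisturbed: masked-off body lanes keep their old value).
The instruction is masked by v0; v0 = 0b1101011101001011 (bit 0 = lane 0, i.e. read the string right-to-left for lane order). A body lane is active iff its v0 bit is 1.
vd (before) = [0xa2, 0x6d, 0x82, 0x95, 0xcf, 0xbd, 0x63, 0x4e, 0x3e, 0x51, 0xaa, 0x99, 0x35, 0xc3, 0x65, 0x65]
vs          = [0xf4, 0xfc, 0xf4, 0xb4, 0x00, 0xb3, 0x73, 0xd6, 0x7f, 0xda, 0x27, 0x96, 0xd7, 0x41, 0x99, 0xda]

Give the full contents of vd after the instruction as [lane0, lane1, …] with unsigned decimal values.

vd = [174, 113, 130, 225, 207, 189, 240, 78, 62, 81, 170, 153, 53, 195, 101, 101]

lanes per group: 256·1/2/8 = 16
AVL=7 ≤ VLMAX=16, so vl = 7
lane  0: sub(0xa2,0xf4) ⇒ 0xae
lane  1: sub(0x6d,0xfc) ⇒ 0x71
lane  2: mask-off/keep ⇒ 0x82
lane  3: sub(0x95,0xb4) ⇒ 0xe1
lane  4: mask-off/keep ⇒ 0xcf
lane  5: mask-off/keep ⇒ 0xbd
lane  6: sub(0x63,0x73) ⇒ 0xf0
lane  7: tail/keep ⇒ 0x4e
lane  8: tail/keep ⇒ 0x3e
lane  9: tail/keep ⇒ 0x51
lane 10: tail/keep ⇒ 0xaa
lane 11: tail/keep ⇒ 0x99
lane 12: tail/keep ⇒ 0x35
lane 13: tail/keep ⇒ 0xc3
lane 14: tail/keep ⇒ 0x65
lane 15: tail/keep ⇒ 0x65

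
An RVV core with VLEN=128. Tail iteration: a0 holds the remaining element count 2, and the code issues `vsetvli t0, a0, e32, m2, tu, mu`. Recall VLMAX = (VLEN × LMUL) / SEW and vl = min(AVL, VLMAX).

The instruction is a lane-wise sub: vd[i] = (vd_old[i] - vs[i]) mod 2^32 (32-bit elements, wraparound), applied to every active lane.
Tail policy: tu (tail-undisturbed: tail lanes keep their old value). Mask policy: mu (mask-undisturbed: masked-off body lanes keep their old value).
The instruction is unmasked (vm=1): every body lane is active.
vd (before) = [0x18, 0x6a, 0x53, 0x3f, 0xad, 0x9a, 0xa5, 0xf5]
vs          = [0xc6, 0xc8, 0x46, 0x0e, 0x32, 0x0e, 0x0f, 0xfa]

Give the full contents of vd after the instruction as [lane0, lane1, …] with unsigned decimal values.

lanes per group: 128·2/32 = 8
vl = min(AVL, VLMAX) = min(2, 8) = 2
[0] sub(0x18,0xc6) = 0xffffff52
[1] sub(0x6a,0xc8) = 0xffffffa2
[2] tail/keep = 0x53
[3] tail/keep = 0x3f
[4] tail/keep = 0xad
[5] tail/keep = 0x9a
[6] tail/keep = 0xa5
[7] tail/keep = 0xf5

vd = [4294967122, 4294967202, 83, 63, 173, 154, 165, 245]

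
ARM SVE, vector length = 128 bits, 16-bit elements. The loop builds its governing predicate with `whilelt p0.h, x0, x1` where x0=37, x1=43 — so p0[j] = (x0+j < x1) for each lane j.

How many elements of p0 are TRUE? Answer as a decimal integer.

register lanes = 128/16 = 8
p0[j] = (37+j < 43); true for j=0..5 → 6 lanes set

vl = 6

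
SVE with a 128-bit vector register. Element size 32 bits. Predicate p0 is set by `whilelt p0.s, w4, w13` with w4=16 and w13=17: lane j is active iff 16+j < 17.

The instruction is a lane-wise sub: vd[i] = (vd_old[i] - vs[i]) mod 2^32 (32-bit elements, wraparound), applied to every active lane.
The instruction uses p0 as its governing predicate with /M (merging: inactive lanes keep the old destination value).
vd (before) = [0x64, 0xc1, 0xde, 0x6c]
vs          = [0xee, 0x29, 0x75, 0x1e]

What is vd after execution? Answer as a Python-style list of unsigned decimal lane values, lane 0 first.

vd = [4294967158, 193, 222, 108]

register lanes = 128/32 = 4
whilelt: lane j active iff 16+j < 17 → j < 1 → 1 active
vd[0] sub(0x64,0xee) -> 0xffffff76
vd[1] tail/keep -> 0xc1
vd[2] tail/keep -> 0xde
vd[3] tail/keep -> 0x6c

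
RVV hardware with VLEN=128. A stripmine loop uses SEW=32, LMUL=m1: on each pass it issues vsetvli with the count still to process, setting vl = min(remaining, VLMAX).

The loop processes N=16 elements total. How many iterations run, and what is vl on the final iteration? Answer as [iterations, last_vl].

VLMAX = (128 × 1) / 32 = 4 lanes
N=16: ⌈16/4⌉ = 4 iters; last vl = 16 − 3×4 = 4

[iterations, last_vl] = [4, 4]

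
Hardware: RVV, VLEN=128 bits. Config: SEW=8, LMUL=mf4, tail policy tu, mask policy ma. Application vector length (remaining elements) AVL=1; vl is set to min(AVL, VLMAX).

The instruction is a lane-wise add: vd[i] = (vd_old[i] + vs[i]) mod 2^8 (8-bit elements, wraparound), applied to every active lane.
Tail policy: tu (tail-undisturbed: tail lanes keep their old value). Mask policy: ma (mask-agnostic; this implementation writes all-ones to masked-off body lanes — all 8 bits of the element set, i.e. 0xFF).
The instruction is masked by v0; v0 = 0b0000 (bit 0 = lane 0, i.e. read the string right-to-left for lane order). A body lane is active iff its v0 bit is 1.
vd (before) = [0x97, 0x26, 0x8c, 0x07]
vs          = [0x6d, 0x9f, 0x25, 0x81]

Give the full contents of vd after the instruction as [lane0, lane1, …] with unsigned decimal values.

vd = [255, 38, 140, 7]

VLMAX = (128 × 1/4) / 8 = 4 lanes
vl ← min(1, 4) = 1
vd[0] mask-off/ones -> 0xff
vd[1] tail/keep -> 0x26
vd[2] tail/keep -> 0x8c
vd[3] tail/keep -> 0x07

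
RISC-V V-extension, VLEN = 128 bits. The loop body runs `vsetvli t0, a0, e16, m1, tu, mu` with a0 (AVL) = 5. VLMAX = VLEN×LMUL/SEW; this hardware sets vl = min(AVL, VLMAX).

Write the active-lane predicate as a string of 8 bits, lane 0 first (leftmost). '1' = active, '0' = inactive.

predicate = 11111000

VLMAX = (128 × 1) / 16 = 8 lanes
AVL=5 ≤ VLMAX=8, so vl = 5
bits (lane 0 leftmost): 11111000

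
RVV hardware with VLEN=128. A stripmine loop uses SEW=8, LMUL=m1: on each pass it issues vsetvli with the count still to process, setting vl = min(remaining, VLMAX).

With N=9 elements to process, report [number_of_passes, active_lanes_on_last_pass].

VLMAX = VLEN×LMUL/SEW = 128×1/8 = 16
9 elements at 16/iter → 1 passes, remainder 9 on the last

[iterations, last_vl] = [1, 9]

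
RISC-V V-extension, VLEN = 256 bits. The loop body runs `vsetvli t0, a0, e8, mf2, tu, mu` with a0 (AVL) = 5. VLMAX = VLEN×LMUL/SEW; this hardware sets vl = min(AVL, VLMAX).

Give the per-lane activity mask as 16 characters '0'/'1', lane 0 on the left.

predicate = 1111100000000000

VLMAX = VLEN×LMUL/SEW = 256×1/2/8 = 16
vl ← min(5, 16) = 5
bits (lane 0 leftmost): 1111100000000000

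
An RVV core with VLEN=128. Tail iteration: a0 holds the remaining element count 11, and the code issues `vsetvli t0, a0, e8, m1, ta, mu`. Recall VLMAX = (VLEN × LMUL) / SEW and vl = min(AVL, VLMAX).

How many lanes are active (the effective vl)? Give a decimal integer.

lanes per group: 128·1/8 = 16
AVL=11 ≤ VLMAX=16, so vl = 11

vl = 11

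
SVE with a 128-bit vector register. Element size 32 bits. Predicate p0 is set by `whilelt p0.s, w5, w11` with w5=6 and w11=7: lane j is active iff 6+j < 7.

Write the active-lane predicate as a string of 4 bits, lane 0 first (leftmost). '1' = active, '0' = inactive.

128-bit reg / 32-bit elem → 4 lanes
p0[j] = (6+j < 7); true for j=0..0 → 1 lanes set
bits (lane 0 leftmost): 1000

predicate = 1000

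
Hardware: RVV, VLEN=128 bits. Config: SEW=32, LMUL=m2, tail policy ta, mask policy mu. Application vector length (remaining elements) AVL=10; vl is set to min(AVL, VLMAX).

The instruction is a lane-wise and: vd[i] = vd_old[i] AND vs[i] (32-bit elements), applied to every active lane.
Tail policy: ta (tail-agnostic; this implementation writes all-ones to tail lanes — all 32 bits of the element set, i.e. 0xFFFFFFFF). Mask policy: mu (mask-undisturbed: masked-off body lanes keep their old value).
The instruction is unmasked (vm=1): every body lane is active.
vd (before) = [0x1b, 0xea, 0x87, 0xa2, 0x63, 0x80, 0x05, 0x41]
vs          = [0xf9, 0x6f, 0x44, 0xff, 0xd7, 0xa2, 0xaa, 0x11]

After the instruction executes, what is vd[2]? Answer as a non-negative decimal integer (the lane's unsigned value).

VLMAX = VLEN×LMUL/SEW = 128×2/32 = 8
AVL=10 > VLMAX=8, so vl = 8
vd[0] and(0x1b,0xf9) -> 0x19
vd[1] and(0xea,0x6f) -> 0x6a
vd[2] and(0x87,0x44) -> 0x04
vd[3] and(0xa2,0xff) -> 0xa2
vd[4] and(0x63,0xd7) -> 0x43
vd[5] and(0x80,0xa2) -> 0x80
vd[6] and(0x05,0xaa) -> 0x00
vd[7] and(0x41,0x11) -> 0x01

vd[2] = 4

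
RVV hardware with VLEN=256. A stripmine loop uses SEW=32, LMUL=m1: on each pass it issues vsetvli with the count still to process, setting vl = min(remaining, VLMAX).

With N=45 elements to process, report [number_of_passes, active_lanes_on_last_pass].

[iterations, last_vl] = [6, 5]

VLMAX = (256 × 1) / 32 = 8 lanes
iterations = ceil(45/8) = 6; final-pass vl = 5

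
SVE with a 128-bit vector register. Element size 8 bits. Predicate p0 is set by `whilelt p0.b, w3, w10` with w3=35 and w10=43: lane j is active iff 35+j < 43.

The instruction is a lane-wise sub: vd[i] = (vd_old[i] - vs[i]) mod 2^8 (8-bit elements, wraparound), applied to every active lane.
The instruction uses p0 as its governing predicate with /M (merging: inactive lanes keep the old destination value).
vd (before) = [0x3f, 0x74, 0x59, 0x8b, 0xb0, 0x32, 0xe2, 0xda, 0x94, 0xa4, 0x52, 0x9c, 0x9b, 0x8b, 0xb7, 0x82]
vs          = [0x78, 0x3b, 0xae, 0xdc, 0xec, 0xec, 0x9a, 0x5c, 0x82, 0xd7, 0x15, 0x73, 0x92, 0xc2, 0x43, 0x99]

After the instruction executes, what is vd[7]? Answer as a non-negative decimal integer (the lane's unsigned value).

vd[7] = 126

register lanes = 128/8 = 16
active while 35+j < 43, i.e. j ∈ [0,8) capped at 16 ⇒ 8
[0] sub(0x3f,0x78) = 0xc7
[1] sub(0x74,0x3b) = 0x39
[2] sub(0x59,0xae) = 0xab
[3] sub(0x8b,0xdc) = 0xaf
[4] sub(0xb0,0xec) = 0xc4
[5] sub(0x32,0xec) = 0x46
[6] sub(0xe2,0x9a) = 0x48
[7] sub(0xda,0x5c) = 0x7e
[8] tail/keep = 0x94
[9] tail/keep = 0xa4
[10] tail/keep = 0x52
[11] tail/keep = 0x9c
[12] tail/keep = 0x9b
[13] tail/keep = 0x8b
[14] tail/keep = 0xb7
[15] tail/keep = 0x82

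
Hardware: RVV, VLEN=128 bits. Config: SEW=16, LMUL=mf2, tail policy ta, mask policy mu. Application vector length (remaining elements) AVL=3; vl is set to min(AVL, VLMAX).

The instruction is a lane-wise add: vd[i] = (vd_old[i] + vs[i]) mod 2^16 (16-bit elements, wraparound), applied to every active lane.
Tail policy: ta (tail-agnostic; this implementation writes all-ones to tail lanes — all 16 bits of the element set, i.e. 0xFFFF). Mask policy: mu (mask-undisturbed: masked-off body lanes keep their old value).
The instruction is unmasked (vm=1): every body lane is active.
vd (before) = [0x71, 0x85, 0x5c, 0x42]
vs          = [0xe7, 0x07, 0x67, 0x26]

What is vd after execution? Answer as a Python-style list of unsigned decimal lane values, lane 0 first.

VLMAX = VLEN×LMUL/SEW = 128×1/2/16 = 4
AVL=3 ≤ VLMAX=4, so vl = 3
[0] add(0x71,0xe7) = 0x158
[1] add(0x85,0x07) = 0x8c
[2] add(0x5c,0x67) = 0xc3
[3] tail/ones = 0xffff

vd = [344, 140, 195, 65535]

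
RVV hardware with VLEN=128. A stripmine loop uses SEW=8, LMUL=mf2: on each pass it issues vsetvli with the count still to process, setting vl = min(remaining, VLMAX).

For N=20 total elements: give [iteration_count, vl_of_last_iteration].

[iterations, last_vl] = [3, 4]

lanes per group: 128·1/2/8 = 8
N=20: ⌈20/8⌉ = 3 iters; last vl = 20 − 2×8 = 4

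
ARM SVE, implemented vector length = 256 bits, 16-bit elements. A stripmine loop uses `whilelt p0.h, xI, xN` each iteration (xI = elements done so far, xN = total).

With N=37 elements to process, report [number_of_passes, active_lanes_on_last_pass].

register lanes = 256/16 = 16
iterations = ceil(37/16) = 3; final-pass vl = 5

[iterations, last_vl] = [3, 5]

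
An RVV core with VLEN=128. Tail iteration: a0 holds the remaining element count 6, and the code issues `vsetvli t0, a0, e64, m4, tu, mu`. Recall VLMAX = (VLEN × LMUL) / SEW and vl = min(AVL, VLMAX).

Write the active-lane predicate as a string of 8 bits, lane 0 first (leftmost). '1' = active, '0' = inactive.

VLMAX = VLEN×LMUL/SEW = 128×4/64 = 8
AVL=6 ≤ VLMAX=8, so vl = 6
bits (lane 0 leftmost): 11111100

predicate = 11111100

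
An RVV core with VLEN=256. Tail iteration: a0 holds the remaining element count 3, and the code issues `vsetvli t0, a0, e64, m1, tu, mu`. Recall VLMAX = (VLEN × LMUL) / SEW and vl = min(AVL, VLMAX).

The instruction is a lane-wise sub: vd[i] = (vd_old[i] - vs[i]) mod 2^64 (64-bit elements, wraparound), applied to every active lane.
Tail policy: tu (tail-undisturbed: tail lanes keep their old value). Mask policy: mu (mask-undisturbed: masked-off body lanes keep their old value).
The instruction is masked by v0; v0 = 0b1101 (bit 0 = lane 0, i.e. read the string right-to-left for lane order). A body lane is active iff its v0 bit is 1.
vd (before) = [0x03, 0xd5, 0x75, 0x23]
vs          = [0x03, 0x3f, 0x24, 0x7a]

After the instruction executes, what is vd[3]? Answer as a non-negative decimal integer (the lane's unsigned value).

vd[3] = 35

VLMAX = VLEN×LMUL/SEW = 256×1/64 = 4
vl = min(AVL, VLMAX) = min(3, 4) = 3
vd[0] sub(0x03,0x03) -> 0x00
vd[1] mask-off/keep -> 0xd5
vd[2] sub(0x75,0x24) -> 0x51
vd[3] tail/keep -> 0x23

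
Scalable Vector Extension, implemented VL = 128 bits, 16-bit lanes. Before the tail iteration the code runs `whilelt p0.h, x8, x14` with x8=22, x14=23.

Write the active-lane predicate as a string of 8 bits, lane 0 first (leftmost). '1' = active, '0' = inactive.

register lanes = 128/16 = 8
p0[j] = (22+j < 23); true for j=0..0 → 1 lanes set
bits (lane 0 leftmost): 10000000

predicate = 10000000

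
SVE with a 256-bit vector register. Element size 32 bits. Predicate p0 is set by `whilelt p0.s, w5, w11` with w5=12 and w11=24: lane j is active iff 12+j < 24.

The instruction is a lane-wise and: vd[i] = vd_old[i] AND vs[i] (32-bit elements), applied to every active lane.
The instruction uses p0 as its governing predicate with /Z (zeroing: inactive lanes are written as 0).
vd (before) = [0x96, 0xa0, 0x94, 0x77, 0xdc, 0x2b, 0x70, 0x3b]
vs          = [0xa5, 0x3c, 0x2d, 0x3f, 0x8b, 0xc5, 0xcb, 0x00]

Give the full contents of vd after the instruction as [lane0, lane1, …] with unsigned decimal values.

vd = [132, 32, 4, 55, 136, 1, 64, 0]

256-bit reg / 32-bit elem → 8 lanes
p0[j] = (12+j < 24); true for j=0..7 → 8 lanes set
  i=0: and(0x96,0xa5) → 132
  i=1: and(0xa0,0x3c) → 32
  i=2: and(0x94,0x2d) → 4
  i=3: and(0x77,0x3f) → 55
  i=4: and(0xdc,0x8b) → 136
  i=5: and(0x2b,0xc5) → 1
  i=6: and(0x70,0xcb) → 64
  i=7: and(0x3b,0x00) → 0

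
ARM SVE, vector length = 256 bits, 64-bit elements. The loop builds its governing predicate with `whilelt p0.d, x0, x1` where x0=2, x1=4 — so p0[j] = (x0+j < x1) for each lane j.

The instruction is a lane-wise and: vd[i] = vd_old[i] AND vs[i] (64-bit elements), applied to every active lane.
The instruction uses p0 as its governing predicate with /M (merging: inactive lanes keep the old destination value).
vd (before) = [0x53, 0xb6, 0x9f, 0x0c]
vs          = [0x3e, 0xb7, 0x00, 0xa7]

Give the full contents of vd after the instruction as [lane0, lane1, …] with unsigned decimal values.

register lanes = 256/64 = 4
p0[j] = (2+j < 4); true for j=0..1 → 2 lanes set
lane  0: and(0x53,0x3e) ⇒ 0x12
lane  1: and(0xb6,0xb7) ⇒ 0xb6
lane  2: tail/keep ⇒ 0x9f
lane  3: tail/keep ⇒ 0x0c

vd = [18, 182, 159, 12]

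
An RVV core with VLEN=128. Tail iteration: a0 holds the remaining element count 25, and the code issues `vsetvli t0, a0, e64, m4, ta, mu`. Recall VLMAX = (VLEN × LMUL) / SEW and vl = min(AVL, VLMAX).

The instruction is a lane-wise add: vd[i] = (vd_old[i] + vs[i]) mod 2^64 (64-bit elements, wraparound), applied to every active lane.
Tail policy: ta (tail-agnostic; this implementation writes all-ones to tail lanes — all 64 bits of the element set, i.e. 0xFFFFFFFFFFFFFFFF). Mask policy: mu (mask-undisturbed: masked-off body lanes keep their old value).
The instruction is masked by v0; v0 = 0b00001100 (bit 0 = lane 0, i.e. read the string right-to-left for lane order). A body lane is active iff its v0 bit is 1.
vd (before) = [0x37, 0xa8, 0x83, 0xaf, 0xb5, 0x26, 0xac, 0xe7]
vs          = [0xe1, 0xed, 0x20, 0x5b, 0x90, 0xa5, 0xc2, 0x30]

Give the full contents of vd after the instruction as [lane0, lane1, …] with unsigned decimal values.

VLMAX = (128 × 4) / 64 = 8 lanes
vl ← min(25, 8) = 8
vd[0] mask-off/keep -> 0x37
vd[1] mask-off/keep -> 0xa8
vd[2] add(0x83,0x20) -> 0xa3
vd[3] add(0xaf,0x5b) -> 0x10a
vd[4] mask-off/keep -> 0xb5
vd[5] mask-off/keep -> 0x26
vd[6] mask-off/keep -> 0xac
vd[7] mask-off/keep -> 0xe7

vd = [55, 168, 163, 266, 181, 38, 172, 231]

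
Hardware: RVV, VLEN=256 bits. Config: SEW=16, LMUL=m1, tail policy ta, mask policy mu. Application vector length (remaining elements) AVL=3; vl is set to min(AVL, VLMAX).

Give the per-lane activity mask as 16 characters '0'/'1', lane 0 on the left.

VLMAX = VLEN×LMUL/SEW = 256×1/16 = 16
AVL=3 ≤ VLMAX=16, so vl = 3
bits (lane 0 leftmost): 1110000000000000

predicate = 1110000000000000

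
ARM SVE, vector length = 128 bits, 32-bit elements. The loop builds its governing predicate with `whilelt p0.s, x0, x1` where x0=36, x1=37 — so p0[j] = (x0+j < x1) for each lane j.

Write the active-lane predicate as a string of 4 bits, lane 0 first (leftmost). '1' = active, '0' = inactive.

predicate = 1000

lane count: 128 div 32 = 4
whilelt: lane j active iff 36+j < 37 → j < 1 → 1 active
bits (lane 0 leftmost): 1000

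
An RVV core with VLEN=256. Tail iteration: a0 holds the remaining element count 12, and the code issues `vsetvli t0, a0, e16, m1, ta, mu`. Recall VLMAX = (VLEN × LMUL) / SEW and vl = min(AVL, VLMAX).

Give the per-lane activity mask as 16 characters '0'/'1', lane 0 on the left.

VLMAX = VLEN×LMUL/SEW = 256×1/16 = 16
vl ← min(12, 16) = 12
bits (lane 0 leftmost): 1111111111110000

predicate = 1111111111110000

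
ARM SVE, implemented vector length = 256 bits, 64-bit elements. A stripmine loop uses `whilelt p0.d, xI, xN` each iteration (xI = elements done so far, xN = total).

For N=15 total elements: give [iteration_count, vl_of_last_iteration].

[iterations, last_vl] = [4, 3]

256-bit reg / 64-bit elem → 4 lanes
iterations = ceil(15/4) = 4; final-pass vl = 3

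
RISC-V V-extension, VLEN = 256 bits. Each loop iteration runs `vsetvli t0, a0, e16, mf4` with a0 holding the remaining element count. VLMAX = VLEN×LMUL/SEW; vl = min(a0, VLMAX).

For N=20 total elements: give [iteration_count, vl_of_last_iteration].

lanes per group: 256·1/4/16 = 4
N=20: ⌈20/4⌉ = 5 iters; last vl = 20 − 4×4 = 4

[iterations, last_vl] = [5, 4]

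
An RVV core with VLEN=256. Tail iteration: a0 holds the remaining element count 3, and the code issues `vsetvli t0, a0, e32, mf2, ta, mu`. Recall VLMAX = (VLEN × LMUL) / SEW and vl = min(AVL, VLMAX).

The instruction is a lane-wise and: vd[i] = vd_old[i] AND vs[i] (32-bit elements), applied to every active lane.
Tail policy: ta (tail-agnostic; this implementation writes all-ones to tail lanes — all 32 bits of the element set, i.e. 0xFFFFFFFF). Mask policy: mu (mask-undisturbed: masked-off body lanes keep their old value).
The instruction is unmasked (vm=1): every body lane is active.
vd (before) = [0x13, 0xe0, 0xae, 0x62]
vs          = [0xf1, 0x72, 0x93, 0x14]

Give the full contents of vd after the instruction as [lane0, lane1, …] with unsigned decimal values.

lanes per group: 256·1/2/32 = 4
AVL=3 ≤ VLMAX=4, so vl = 3
[0] and(0x13,0xf1) = 0x11
[1] and(0xe0,0x72) = 0x60
[2] and(0xae,0x93) = 0x82
[3] tail/ones = 0xffffffff

vd = [17, 96, 130, 4294967295]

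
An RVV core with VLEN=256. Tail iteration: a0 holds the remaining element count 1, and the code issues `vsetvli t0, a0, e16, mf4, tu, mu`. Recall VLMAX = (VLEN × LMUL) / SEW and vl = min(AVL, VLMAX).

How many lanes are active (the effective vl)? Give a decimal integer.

vl = 1

VLMAX = VLEN×LMUL/SEW = 256×1/4/16 = 4
vl = min(AVL, VLMAX) = min(1, 4) = 1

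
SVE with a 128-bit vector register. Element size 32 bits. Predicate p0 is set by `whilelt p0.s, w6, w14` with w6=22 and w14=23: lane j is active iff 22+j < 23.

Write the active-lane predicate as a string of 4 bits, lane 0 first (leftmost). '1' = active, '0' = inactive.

register lanes = 128/32 = 4
whilelt: lane j active iff 22+j < 23 → j < 1 → 1 active
bits (lane 0 leftmost): 1000

predicate = 1000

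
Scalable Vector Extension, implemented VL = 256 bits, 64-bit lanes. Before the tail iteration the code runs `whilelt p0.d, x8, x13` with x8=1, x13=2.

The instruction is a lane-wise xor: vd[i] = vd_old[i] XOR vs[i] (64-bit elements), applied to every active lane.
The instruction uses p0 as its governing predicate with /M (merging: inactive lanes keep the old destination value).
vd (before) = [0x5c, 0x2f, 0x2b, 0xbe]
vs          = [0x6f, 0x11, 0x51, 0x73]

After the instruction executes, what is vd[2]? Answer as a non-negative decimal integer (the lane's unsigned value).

vd[2] = 43

256-bit reg / 64-bit elem → 4 lanes
p0[j] = (1+j < 2); true for j=0..0 → 1 lanes set
  i=0: xor(0x5c,0x6f) → 51
  i=1: tail/keep → 47
  i=2: tail/keep → 43
  i=3: tail/keep → 190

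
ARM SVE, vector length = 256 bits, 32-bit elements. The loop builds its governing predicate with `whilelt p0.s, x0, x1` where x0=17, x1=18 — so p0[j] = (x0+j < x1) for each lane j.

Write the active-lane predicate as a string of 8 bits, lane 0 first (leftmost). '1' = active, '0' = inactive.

predicate = 10000000

256-bit reg / 32-bit elem → 8 lanes
active while 17+j < 18, i.e. j ∈ [0,1) capped at 8 ⇒ 1
bits (lane 0 leftmost): 10000000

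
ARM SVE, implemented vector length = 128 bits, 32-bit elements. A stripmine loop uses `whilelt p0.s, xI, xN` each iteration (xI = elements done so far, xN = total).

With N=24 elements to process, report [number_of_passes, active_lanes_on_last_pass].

[iterations, last_vl] = [6, 4]

128-bit reg / 32-bit elem → 4 lanes
N=24: ⌈24/4⌉ = 6 iters; last vl = 24 − 5×4 = 4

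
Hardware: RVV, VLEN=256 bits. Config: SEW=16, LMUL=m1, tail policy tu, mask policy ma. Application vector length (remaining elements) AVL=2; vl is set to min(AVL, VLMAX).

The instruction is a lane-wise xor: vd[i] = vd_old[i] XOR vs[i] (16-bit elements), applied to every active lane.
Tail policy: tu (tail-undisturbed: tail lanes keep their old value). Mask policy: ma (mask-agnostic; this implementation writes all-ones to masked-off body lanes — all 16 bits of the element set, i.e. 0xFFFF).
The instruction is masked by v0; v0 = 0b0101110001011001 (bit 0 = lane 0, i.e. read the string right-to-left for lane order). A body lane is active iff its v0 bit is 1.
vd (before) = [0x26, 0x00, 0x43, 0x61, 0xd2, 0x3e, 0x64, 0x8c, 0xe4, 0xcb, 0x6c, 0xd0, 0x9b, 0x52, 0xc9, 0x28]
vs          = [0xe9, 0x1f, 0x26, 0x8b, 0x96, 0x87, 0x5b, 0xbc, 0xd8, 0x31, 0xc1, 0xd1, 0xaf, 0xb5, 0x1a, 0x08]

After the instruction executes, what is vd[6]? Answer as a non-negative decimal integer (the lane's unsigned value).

vd[6] = 100

lanes per group: 256·1/16 = 16
AVL=2 ≤ VLMAX=16, so vl = 2
[0] xor(0x26,0xe9) = 0xcf
[1] mask-off/ones = 0xffff
[2] tail/keep = 0x43
[3] tail/keep = 0x61
[4] tail/keep = 0xd2
[5] tail/keep = 0x3e
[6] tail/keep = 0x64
[7] tail/keep = 0x8c
[8] tail/keep = 0xe4
[9] tail/keep = 0xcb
[10] tail/keep = 0x6c
[11] tail/keep = 0xd0
[12] tail/keep = 0x9b
[13] tail/keep = 0x52
[14] tail/keep = 0xc9
[15] tail/keep = 0x28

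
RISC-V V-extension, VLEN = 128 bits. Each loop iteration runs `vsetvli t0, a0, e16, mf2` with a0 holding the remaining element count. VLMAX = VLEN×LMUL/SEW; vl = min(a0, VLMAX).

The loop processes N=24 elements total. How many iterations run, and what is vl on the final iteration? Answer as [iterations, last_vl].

VLMAX = (128 × 1/2) / 16 = 4 lanes
iterations = ceil(24/4) = 6; final-pass vl = 4

[iterations, last_vl] = [6, 4]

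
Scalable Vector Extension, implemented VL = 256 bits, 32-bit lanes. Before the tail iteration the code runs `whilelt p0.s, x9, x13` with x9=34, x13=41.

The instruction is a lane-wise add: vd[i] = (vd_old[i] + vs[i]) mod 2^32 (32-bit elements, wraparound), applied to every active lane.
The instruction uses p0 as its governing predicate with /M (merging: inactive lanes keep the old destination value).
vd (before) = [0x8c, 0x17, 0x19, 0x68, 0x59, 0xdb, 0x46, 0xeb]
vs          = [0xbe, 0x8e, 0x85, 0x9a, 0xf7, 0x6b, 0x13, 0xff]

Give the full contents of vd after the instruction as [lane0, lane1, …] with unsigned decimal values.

vd = [330, 165, 158, 258, 336, 326, 89, 235]

register lanes = 256/32 = 8
p0[j] = (34+j < 41); true for j=0..6 → 7 lanes set
vd[0] add(0x8c,0xbe) -> 0x14a
vd[1] add(0x17,0x8e) -> 0xa5
vd[2] add(0x19,0x85) -> 0x9e
vd[3] add(0x68,0x9a) -> 0x102
vd[4] add(0x59,0xf7) -> 0x150
vd[5] add(0xdb,0x6b) -> 0x146
vd[6] add(0x46,0x13) -> 0x59
vd[7] tail/keep -> 0xeb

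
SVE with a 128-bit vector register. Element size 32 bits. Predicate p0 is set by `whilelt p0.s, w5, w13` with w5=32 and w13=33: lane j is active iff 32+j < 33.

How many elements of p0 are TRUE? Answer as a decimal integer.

128-bit reg / 32-bit elem → 4 lanes
whilelt: lane j active iff 32+j < 33 → j < 1 → 1 active

vl = 1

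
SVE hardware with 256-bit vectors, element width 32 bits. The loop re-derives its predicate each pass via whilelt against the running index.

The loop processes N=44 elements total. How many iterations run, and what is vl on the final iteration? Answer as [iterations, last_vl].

[iterations, last_vl] = [6, 4]

256-bit reg / 32-bit elem → 8 lanes
N=44: ⌈44/8⌉ = 6 iters; last vl = 44 − 5×8 = 4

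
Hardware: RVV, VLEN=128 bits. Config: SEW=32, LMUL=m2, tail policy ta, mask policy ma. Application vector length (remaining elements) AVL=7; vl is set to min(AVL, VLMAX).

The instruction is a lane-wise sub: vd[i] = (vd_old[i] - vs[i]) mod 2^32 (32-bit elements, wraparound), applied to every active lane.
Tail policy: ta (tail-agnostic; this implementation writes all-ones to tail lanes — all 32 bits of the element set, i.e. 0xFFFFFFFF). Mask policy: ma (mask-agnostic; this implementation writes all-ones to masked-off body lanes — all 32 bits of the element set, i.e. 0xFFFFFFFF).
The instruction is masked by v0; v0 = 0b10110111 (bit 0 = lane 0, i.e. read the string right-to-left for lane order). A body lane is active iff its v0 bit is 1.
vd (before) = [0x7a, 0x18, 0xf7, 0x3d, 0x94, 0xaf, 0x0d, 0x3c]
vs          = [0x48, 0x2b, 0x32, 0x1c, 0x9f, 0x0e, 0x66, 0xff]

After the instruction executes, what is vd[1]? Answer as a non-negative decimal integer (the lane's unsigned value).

VLMAX = (128 × 2) / 32 = 8 lanes
vl = min(AVL, VLMAX) = min(7, 8) = 7
  i=0: sub(0x7a,0x48) → 50
  i=1: sub(0x18,0x2b) → 4294967277
  i=2: sub(0xf7,0x32) → 197
  i=3: mask-off/ones → 4294967295
  i=4: sub(0x94,0x9f) → 4294967285
  i=5: sub(0xaf,0x0e) → 161
  i=6: mask-off/ones → 4294967295
  i=7: tail/ones → 4294967295

vd[1] = 4294967277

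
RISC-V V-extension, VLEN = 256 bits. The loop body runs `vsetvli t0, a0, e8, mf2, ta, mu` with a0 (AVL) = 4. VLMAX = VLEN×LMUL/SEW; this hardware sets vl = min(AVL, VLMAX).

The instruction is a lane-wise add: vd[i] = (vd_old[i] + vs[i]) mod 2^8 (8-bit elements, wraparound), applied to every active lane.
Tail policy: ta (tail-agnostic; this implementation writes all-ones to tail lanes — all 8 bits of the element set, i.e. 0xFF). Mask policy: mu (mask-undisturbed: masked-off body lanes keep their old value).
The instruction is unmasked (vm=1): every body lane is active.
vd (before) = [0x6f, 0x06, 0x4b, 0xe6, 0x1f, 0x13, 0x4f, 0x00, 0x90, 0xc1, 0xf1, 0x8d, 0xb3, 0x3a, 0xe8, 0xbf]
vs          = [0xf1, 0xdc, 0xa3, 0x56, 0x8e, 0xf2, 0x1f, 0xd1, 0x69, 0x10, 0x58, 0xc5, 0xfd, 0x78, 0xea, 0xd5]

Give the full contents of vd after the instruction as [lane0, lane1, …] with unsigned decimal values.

VLMAX = (256 × 1/2) / 8 = 16 lanes
vl = min(AVL, VLMAX) = min(4, 16) = 4
lane  0: add(0x6f,0xf1) ⇒ 0x60
lane  1: add(0x06,0xdc) ⇒ 0xe2
lane  2: add(0x4b,0xa3) ⇒ 0xee
lane  3: add(0xe6,0x56) ⇒ 0x3c
lane  4: tail/ones ⇒ 0xff
lane  5: tail/ones ⇒ 0xff
lane  6: tail/ones ⇒ 0xff
lane  7: tail/ones ⇒ 0xff
lane  8: tail/ones ⇒ 0xff
lane  9: tail/ones ⇒ 0xff
lane 10: tail/ones ⇒ 0xff
lane 11: tail/ones ⇒ 0xff
lane 12: tail/ones ⇒ 0xff
lane 13: tail/ones ⇒ 0xff
lane 14: tail/ones ⇒ 0xff
lane 15: tail/ones ⇒ 0xff

vd = [96, 226, 238, 60, 255, 255, 255, 255, 255, 255, 255, 255, 255, 255, 255, 255]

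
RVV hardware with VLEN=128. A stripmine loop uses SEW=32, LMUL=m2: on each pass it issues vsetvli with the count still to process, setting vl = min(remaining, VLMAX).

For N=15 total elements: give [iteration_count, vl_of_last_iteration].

[iterations, last_vl] = [2, 7]

VLMAX = VLEN×LMUL/SEW = 128×2/32 = 8
iterations = ceil(15/8) = 2; final-pass vl = 7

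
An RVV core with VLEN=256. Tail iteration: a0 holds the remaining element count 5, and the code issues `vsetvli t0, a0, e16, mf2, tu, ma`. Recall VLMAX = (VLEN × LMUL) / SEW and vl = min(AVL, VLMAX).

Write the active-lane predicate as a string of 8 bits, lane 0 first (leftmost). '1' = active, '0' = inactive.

predicate = 11111000

lanes per group: 256·1/2/16 = 8
vl ← min(5, 8) = 5
bits (lane 0 leftmost): 11111000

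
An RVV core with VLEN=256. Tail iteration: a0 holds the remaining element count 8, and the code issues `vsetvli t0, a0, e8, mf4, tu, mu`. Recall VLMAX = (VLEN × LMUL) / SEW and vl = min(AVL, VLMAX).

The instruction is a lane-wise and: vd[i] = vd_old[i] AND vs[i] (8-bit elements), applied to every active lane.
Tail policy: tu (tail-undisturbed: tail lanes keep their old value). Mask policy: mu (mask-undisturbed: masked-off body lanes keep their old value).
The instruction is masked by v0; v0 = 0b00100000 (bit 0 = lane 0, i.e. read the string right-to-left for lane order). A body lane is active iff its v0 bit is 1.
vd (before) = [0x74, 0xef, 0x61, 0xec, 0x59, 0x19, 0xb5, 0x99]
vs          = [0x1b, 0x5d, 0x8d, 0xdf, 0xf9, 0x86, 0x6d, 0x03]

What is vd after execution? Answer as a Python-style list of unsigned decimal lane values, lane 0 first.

VLMAX = VLEN×LMUL/SEW = 256×1/4/8 = 8
vl ← min(8, 8) = 8
lane  0: mask-off/keep ⇒ 0x74
lane  1: mask-off/keep ⇒ 0xef
lane  2: mask-off/keep ⇒ 0x61
lane  3: mask-off/keep ⇒ 0xec
lane  4: mask-off/keep ⇒ 0x59
lane  5: and(0x19,0x86) ⇒ 0x00
lane  6: mask-off/keep ⇒ 0xb5
lane  7: mask-off/keep ⇒ 0x99

vd = [116, 239, 97, 236, 89, 0, 181, 153]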